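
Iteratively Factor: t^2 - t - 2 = (t - 2)*(t + 1)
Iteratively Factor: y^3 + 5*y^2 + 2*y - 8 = (y + 2)*(y^2 + 3*y - 4) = (y - 1)*(y + 2)*(y + 4)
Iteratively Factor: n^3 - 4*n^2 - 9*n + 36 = (n + 3)*(n^2 - 7*n + 12) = (n - 4)*(n + 3)*(n - 3)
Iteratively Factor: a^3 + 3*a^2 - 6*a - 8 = (a - 2)*(a^2 + 5*a + 4) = (a - 2)*(a + 4)*(a + 1)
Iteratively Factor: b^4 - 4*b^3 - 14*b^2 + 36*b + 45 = (b - 3)*(b^3 - b^2 - 17*b - 15) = (b - 3)*(b + 3)*(b^2 - 4*b - 5) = (b - 5)*(b - 3)*(b + 3)*(b + 1)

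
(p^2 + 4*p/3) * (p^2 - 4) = p^4 + 4*p^3/3 - 4*p^2 - 16*p/3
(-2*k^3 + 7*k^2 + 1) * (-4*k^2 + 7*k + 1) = 8*k^5 - 42*k^4 + 47*k^3 + 3*k^2 + 7*k + 1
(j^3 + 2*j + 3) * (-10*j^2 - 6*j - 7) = -10*j^5 - 6*j^4 - 27*j^3 - 42*j^2 - 32*j - 21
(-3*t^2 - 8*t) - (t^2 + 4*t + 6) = -4*t^2 - 12*t - 6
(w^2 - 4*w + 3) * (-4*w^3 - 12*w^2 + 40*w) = -4*w^5 + 4*w^4 + 76*w^3 - 196*w^2 + 120*w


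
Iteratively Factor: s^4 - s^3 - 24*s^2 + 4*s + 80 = (s + 4)*(s^3 - 5*s^2 - 4*s + 20) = (s - 2)*(s + 4)*(s^2 - 3*s - 10) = (s - 5)*(s - 2)*(s + 4)*(s + 2)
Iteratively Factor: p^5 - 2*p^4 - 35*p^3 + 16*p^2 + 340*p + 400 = (p + 2)*(p^4 - 4*p^3 - 27*p^2 + 70*p + 200) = (p - 5)*(p + 2)*(p^3 + p^2 - 22*p - 40) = (p - 5)*(p + 2)^2*(p^2 - p - 20) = (p - 5)^2*(p + 2)^2*(p + 4)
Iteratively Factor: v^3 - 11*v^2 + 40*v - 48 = (v - 4)*(v^2 - 7*v + 12) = (v - 4)^2*(v - 3)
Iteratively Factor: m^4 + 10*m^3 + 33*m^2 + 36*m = (m + 4)*(m^3 + 6*m^2 + 9*m) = m*(m + 4)*(m^2 + 6*m + 9) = m*(m + 3)*(m + 4)*(m + 3)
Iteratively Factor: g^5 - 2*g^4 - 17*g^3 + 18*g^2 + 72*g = (g + 3)*(g^4 - 5*g^3 - 2*g^2 + 24*g) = (g - 4)*(g + 3)*(g^3 - g^2 - 6*g) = (g - 4)*(g - 3)*(g + 3)*(g^2 + 2*g) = g*(g - 4)*(g - 3)*(g + 3)*(g + 2)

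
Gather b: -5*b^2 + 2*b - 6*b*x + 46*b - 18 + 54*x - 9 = -5*b^2 + b*(48 - 6*x) + 54*x - 27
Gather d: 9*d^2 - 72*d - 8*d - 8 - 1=9*d^2 - 80*d - 9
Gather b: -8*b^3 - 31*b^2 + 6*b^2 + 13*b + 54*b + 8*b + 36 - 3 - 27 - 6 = -8*b^3 - 25*b^2 + 75*b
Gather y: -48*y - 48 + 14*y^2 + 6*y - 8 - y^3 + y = -y^3 + 14*y^2 - 41*y - 56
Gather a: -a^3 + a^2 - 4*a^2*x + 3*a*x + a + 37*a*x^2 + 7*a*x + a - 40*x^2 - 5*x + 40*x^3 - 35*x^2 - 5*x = -a^3 + a^2*(1 - 4*x) + a*(37*x^2 + 10*x + 2) + 40*x^3 - 75*x^2 - 10*x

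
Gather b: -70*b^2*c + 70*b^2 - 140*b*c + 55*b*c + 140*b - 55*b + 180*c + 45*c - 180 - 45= b^2*(70 - 70*c) + b*(85 - 85*c) + 225*c - 225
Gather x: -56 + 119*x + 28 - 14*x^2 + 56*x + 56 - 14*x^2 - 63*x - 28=-28*x^2 + 112*x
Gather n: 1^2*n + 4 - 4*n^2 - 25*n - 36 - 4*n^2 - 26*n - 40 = -8*n^2 - 50*n - 72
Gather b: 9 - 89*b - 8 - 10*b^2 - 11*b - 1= -10*b^2 - 100*b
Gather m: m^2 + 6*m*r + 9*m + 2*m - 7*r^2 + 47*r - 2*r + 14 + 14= m^2 + m*(6*r + 11) - 7*r^2 + 45*r + 28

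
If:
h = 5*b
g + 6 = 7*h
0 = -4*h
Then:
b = 0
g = -6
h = 0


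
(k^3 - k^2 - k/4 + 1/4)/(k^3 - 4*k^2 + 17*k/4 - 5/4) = (2*k + 1)/(2*k - 5)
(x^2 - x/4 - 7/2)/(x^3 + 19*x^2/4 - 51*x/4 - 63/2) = (x - 2)/(x^2 + 3*x - 18)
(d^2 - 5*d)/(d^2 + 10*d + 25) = d*(d - 5)/(d^2 + 10*d + 25)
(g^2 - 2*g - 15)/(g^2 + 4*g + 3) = (g - 5)/(g + 1)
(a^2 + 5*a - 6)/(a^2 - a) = (a + 6)/a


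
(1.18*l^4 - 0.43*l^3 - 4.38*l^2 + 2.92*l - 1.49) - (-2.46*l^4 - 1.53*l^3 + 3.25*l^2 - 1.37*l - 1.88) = 3.64*l^4 + 1.1*l^3 - 7.63*l^2 + 4.29*l + 0.39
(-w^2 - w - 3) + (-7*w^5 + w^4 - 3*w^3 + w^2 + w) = -7*w^5 + w^4 - 3*w^3 - 3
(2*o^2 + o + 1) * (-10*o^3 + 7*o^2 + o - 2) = -20*o^5 + 4*o^4 - o^3 + 4*o^2 - o - 2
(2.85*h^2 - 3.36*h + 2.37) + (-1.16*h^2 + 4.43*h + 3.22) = 1.69*h^2 + 1.07*h + 5.59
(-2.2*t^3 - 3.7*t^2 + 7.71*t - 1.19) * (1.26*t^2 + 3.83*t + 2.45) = -2.772*t^5 - 13.088*t^4 - 9.8464*t^3 + 18.9649*t^2 + 14.3318*t - 2.9155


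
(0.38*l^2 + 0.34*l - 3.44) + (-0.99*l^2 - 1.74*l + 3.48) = -0.61*l^2 - 1.4*l + 0.04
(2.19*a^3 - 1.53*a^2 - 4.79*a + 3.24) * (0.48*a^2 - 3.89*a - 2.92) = 1.0512*a^5 - 9.2535*a^4 - 2.7423*a^3 + 24.6559*a^2 + 1.3832*a - 9.4608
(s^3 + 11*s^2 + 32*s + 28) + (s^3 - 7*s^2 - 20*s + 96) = 2*s^3 + 4*s^2 + 12*s + 124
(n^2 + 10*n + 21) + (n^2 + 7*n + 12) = 2*n^2 + 17*n + 33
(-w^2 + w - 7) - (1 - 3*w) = -w^2 + 4*w - 8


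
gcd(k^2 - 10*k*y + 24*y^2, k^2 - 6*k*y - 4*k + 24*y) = -k + 6*y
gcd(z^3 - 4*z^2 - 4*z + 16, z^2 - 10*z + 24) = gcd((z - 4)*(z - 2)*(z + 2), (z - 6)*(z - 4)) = z - 4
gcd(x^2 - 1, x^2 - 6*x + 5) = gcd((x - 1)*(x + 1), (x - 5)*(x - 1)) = x - 1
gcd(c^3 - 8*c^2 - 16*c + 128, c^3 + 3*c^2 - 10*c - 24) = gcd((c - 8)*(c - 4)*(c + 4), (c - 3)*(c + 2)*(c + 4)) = c + 4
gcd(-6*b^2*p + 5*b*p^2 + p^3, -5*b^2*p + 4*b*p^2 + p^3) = -b*p + p^2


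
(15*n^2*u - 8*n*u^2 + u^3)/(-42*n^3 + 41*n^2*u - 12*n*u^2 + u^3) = u*(-5*n + u)/(14*n^2 - 9*n*u + u^2)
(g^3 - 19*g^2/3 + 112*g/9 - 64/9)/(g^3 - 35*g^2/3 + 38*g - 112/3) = (3*g^2 - 11*g + 8)/(3*(g^2 - 9*g + 14))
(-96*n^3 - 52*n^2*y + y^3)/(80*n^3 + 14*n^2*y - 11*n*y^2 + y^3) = (6*n + y)/(-5*n + y)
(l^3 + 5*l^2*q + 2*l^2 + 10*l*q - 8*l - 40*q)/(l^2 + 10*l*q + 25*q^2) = (l^2 + 2*l - 8)/(l + 5*q)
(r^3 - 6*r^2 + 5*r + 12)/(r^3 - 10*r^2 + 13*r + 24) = (r - 4)/(r - 8)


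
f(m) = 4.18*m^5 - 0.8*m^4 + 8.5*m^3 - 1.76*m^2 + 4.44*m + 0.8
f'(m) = 20.9*m^4 - 3.2*m^3 + 25.5*m^2 - 3.52*m + 4.44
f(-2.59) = -693.35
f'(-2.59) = 1180.68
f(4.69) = 9957.79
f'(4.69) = 10330.73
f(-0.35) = -1.37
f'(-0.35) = 9.25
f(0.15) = 1.45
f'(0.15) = 4.49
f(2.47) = 483.63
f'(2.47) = 881.02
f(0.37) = 2.65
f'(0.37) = 6.86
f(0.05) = 1.02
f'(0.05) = 4.33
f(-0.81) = -10.27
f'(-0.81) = 34.72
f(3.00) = 1178.72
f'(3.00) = 1829.88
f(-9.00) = -258451.84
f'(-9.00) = 141559.32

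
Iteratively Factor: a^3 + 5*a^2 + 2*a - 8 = (a + 4)*(a^2 + a - 2) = (a + 2)*(a + 4)*(a - 1)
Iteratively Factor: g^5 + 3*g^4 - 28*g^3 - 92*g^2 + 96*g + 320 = (g + 4)*(g^4 - g^3 - 24*g^2 + 4*g + 80) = (g + 4)^2*(g^3 - 5*g^2 - 4*g + 20) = (g - 2)*(g + 4)^2*(g^2 - 3*g - 10) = (g - 2)*(g + 2)*(g + 4)^2*(g - 5)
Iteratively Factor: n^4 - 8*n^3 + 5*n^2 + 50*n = (n - 5)*(n^3 - 3*n^2 - 10*n) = (n - 5)^2*(n^2 + 2*n) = (n - 5)^2*(n + 2)*(n)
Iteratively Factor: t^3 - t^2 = (t - 1)*(t^2) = t*(t - 1)*(t)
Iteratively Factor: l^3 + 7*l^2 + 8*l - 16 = (l + 4)*(l^2 + 3*l - 4) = (l - 1)*(l + 4)*(l + 4)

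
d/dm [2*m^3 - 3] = 6*m^2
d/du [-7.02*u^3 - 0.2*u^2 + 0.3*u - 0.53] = -21.06*u^2 - 0.4*u + 0.3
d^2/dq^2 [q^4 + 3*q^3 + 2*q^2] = 12*q^2 + 18*q + 4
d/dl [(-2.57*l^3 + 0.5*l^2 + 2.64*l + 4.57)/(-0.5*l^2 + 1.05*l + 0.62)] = (1.285*l^4 - 5.397*l^3 - 2.9352*l^2 + 5.19*l - 3.1617)/(0.25*l^4 - 1.05*l^3 + 0.4825*l^2 + 1.302*l + 0.3844)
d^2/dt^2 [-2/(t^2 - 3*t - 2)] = 4*(-t^2 + 3*t + (2*t - 3)^2 + 2)/(-t^2 + 3*t + 2)^3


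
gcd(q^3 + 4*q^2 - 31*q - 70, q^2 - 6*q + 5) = q - 5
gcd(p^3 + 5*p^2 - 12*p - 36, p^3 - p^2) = 1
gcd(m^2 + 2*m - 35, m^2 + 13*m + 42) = m + 7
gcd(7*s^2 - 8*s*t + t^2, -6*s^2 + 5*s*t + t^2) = s - t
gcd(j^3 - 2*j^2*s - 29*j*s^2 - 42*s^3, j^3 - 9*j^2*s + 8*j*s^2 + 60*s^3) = j + 2*s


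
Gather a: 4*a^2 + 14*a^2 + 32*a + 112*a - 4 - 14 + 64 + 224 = 18*a^2 + 144*a + 270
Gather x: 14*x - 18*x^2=-18*x^2 + 14*x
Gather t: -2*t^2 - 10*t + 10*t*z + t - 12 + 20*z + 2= -2*t^2 + t*(10*z - 9) + 20*z - 10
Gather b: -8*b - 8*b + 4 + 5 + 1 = 10 - 16*b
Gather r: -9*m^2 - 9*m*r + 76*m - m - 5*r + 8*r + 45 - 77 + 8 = -9*m^2 + 75*m + r*(3 - 9*m) - 24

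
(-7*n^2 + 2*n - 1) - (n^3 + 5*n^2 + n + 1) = -n^3 - 12*n^2 + n - 2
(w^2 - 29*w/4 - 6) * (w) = w^3 - 29*w^2/4 - 6*w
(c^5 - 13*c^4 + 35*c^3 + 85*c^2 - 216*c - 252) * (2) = 2*c^5 - 26*c^4 + 70*c^3 + 170*c^2 - 432*c - 504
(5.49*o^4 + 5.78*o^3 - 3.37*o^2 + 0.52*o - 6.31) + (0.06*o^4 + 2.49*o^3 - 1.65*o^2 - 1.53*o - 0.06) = 5.55*o^4 + 8.27*o^3 - 5.02*o^2 - 1.01*o - 6.37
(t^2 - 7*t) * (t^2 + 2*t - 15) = t^4 - 5*t^3 - 29*t^2 + 105*t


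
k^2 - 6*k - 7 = (k - 7)*(k + 1)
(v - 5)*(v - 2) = v^2 - 7*v + 10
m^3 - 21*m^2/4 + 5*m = m*(m - 4)*(m - 5/4)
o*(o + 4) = o^2 + 4*o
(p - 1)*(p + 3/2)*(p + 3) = p^3 + 7*p^2/2 - 9/2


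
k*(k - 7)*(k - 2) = k^3 - 9*k^2 + 14*k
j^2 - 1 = (j - 1)*(j + 1)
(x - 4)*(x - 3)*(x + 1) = x^3 - 6*x^2 + 5*x + 12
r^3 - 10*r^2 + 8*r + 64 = (r - 8)*(r - 4)*(r + 2)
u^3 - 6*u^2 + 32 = (u - 4)^2*(u + 2)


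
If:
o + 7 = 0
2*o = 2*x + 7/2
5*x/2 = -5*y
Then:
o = -7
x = -35/4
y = 35/8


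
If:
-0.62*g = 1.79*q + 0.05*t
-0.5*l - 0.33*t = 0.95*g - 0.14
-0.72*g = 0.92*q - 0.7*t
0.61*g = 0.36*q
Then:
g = 0.00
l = 0.28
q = 0.00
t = 0.00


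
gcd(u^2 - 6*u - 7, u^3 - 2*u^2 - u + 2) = u + 1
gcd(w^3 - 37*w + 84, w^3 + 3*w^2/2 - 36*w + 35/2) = w + 7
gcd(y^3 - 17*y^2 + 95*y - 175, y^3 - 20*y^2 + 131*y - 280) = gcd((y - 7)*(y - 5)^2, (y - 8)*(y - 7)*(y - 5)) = y^2 - 12*y + 35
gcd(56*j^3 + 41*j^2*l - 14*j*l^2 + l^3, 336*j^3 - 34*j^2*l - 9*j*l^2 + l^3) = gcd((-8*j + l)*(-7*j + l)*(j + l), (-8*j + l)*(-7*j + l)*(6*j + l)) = 56*j^2 - 15*j*l + l^2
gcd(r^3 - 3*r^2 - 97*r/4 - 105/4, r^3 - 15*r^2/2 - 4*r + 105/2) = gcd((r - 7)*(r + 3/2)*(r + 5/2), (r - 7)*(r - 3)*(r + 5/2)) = r^2 - 9*r/2 - 35/2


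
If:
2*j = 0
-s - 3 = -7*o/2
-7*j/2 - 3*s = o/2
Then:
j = 0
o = 9/11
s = -3/22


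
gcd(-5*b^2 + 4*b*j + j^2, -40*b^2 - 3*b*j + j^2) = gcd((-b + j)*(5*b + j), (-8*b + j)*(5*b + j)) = 5*b + j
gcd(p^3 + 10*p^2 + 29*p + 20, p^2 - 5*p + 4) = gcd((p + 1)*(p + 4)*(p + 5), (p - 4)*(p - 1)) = 1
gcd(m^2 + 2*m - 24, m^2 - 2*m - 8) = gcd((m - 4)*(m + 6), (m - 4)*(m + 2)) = m - 4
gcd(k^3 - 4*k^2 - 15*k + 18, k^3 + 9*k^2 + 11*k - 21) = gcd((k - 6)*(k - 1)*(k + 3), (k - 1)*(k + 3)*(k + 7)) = k^2 + 2*k - 3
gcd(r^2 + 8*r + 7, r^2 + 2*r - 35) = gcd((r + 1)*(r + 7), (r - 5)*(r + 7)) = r + 7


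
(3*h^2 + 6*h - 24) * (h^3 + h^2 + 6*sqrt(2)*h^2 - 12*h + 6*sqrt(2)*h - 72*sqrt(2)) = 3*h^5 + 9*h^4 + 18*sqrt(2)*h^4 - 54*h^3 + 54*sqrt(2)*h^3 - 324*sqrt(2)*h^2 - 96*h^2 - 576*sqrt(2)*h + 288*h + 1728*sqrt(2)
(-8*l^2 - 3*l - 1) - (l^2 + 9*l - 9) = -9*l^2 - 12*l + 8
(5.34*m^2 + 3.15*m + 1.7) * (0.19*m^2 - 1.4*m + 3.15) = 1.0146*m^4 - 6.8775*m^3 + 12.734*m^2 + 7.5425*m + 5.355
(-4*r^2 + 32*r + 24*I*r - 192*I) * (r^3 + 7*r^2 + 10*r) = -4*r^5 + 4*r^4 + 24*I*r^4 + 184*r^3 - 24*I*r^3 + 320*r^2 - 1104*I*r^2 - 1920*I*r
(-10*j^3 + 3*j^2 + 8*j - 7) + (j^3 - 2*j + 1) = -9*j^3 + 3*j^2 + 6*j - 6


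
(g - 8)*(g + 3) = g^2 - 5*g - 24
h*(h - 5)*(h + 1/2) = h^3 - 9*h^2/2 - 5*h/2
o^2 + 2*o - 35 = (o - 5)*(o + 7)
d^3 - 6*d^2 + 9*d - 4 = (d - 4)*(d - 1)^2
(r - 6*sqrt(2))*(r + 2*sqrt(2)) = r^2 - 4*sqrt(2)*r - 24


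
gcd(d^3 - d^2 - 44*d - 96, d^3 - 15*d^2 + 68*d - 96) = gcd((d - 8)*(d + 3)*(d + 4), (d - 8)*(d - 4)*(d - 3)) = d - 8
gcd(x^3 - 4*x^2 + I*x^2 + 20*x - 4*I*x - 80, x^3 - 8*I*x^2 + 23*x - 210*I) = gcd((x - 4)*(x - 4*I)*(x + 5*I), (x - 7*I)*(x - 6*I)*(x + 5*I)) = x + 5*I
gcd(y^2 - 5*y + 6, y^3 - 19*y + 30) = y^2 - 5*y + 6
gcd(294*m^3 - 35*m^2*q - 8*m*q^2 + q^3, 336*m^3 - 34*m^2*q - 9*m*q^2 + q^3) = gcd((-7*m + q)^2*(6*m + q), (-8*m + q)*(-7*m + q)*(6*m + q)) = -42*m^2 - m*q + q^2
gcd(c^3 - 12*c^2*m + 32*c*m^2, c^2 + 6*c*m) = c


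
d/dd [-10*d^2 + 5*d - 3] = 5 - 20*d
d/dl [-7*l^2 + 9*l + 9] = 9 - 14*l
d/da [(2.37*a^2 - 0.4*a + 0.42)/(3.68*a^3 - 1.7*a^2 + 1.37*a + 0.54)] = (-8.7216*a^4 + 2.944*a^3 - 2.0699*a^2 + 3.9876*a - 0.7914)/(13.5424*a^6 - 12.512*a^5 + 12.9732*a^4 - 0.6836*a^3 + 0.0409000000000002*a^2 + 1.4796*a + 0.2916)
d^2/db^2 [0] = 0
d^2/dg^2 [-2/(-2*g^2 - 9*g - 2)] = 4*(-4*g^2 - 18*g + (4*g + 9)^2 - 4)/(2*g^2 + 9*g + 2)^3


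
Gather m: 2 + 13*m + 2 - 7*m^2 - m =-7*m^2 + 12*m + 4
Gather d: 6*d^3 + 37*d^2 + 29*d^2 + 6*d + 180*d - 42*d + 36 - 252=6*d^3 + 66*d^2 + 144*d - 216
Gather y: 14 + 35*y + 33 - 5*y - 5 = 30*y + 42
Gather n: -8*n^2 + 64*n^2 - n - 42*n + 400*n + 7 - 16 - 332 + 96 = 56*n^2 + 357*n - 245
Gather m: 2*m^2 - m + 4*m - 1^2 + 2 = 2*m^2 + 3*m + 1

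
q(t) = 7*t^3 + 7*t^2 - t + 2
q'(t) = 21*t^2 + 14*t - 1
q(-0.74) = 3.74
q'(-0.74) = 0.14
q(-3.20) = -152.50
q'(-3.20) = 169.24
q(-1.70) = -10.46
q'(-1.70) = 35.89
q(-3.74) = -262.54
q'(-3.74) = 240.38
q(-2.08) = -28.63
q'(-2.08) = 60.73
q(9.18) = 5998.07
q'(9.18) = 1897.24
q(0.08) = 1.97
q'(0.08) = 0.25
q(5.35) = 1268.92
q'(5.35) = 674.97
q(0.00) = 2.00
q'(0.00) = -1.00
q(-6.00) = -1252.00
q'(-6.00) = 671.00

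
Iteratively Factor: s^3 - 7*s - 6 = (s + 2)*(s^2 - 2*s - 3) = (s - 3)*(s + 2)*(s + 1)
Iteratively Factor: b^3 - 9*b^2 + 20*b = (b)*(b^2 - 9*b + 20) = b*(b - 4)*(b - 5)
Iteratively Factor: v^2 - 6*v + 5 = (v - 5)*(v - 1)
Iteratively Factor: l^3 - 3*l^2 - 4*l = (l - 4)*(l^2 + l) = l*(l - 4)*(l + 1)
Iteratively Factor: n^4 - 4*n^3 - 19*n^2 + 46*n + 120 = (n + 3)*(n^3 - 7*n^2 + 2*n + 40) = (n + 2)*(n + 3)*(n^2 - 9*n + 20) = (n - 4)*(n + 2)*(n + 3)*(n - 5)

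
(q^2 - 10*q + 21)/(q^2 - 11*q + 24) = (q - 7)/(q - 8)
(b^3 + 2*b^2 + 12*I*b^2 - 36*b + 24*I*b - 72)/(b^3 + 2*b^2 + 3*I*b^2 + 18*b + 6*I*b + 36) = (b + 6*I)/(b - 3*I)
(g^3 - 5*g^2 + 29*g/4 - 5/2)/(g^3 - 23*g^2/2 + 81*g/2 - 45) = (g^2 - 5*g/2 + 1)/(g^2 - 9*g + 18)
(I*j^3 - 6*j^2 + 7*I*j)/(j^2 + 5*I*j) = (I*j^2 - 6*j + 7*I)/(j + 5*I)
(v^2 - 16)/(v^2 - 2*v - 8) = (v + 4)/(v + 2)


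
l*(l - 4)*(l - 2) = l^3 - 6*l^2 + 8*l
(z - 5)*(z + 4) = z^2 - z - 20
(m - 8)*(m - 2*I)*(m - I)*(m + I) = m^4 - 8*m^3 - 2*I*m^3 + m^2 + 16*I*m^2 - 8*m - 2*I*m + 16*I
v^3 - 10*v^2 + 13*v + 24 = (v - 8)*(v - 3)*(v + 1)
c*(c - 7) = c^2 - 7*c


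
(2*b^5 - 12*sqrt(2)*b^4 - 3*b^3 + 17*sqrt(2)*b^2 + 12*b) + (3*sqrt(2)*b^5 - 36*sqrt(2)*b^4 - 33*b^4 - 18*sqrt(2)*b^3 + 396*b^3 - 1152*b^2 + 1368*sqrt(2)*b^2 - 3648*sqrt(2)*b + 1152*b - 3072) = 2*b^5 + 3*sqrt(2)*b^5 - 48*sqrt(2)*b^4 - 33*b^4 - 18*sqrt(2)*b^3 + 393*b^3 - 1152*b^2 + 1385*sqrt(2)*b^2 - 3648*sqrt(2)*b + 1164*b - 3072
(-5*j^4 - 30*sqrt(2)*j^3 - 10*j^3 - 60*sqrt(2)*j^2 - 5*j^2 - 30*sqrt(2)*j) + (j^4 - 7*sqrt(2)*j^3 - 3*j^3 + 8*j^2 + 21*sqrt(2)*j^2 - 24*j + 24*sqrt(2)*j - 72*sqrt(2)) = -4*j^4 - 37*sqrt(2)*j^3 - 13*j^3 - 39*sqrt(2)*j^2 + 3*j^2 - 24*j - 6*sqrt(2)*j - 72*sqrt(2)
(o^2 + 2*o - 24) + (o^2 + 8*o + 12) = 2*o^2 + 10*o - 12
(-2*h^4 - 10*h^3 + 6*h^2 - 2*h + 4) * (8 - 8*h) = 16*h^5 + 64*h^4 - 128*h^3 + 64*h^2 - 48*h + 32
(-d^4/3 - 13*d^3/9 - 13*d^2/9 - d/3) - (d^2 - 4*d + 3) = -d^4/3 - 13*d^3/9 - 22*d^2/9 + 11*d/3 - 3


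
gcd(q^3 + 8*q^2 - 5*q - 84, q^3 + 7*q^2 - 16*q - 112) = q^2 + 11*q + 28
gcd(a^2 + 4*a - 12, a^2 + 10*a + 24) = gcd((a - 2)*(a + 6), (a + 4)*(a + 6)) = a + 6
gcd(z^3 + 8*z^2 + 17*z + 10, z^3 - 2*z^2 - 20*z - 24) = z + 2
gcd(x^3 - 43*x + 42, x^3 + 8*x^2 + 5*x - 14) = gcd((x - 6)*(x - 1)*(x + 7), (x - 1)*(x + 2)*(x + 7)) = x^2 + 6*x - 7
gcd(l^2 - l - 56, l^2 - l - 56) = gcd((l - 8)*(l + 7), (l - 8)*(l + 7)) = l^2 - l - 56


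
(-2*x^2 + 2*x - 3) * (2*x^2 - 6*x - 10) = -4*x^4 + 16*x^3 + 2*x^2 - 2*x + 30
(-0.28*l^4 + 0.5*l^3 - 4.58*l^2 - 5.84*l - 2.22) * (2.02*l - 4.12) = -0.5656*l^5 + 2.1636*l^4 - 11.3116*l^3 + 7.0728*l^2 + 19.5764*l + 9.1464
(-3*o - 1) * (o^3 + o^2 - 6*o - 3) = -3*o^4 - 4*o^3 + 17*o^2 + 15*o + 3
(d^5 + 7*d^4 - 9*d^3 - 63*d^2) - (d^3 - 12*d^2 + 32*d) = d^5 + 7*d^4 - 10*d^3 - 51*d^2 - 32*d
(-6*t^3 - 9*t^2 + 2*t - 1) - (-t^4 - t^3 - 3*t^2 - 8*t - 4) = t^4 - 5*t^3 - 6*t^2 + 10*t + 3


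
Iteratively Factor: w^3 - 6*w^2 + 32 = (w - 4)*(w^2 - 2*w - 8) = (w - 4)*(w + 2)*(w - 4)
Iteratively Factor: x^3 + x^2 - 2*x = (x)*(x^2 + x - 2) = x*(x - 1)*(x + 2)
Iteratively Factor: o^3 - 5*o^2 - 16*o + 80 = (o + 4)*(o^2 - 9*o + 20) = (o - 4)*(o + 4)*(o - 5)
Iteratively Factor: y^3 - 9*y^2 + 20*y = (y - 4)*(y^2 - 5*y) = (y - 5)*(y - 4)*(y)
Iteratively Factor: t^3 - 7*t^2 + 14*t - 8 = (t - 4)*(t^2 - 3*t + 2) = (t - 4)*(t - 1)*(t - 2)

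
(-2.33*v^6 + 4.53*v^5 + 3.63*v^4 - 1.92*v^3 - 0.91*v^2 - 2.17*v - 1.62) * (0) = 0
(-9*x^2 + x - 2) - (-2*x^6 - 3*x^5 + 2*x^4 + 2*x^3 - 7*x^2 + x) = 2*x^6 + 3*x^5 - 2*x^4 - 2*x^3 - 2*x^2 - 2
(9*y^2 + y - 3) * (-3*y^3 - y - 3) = -27*y^5 - 3*y^4 - 28*y^2 + 9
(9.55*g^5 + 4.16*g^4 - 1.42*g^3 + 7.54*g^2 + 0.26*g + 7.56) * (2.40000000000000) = 22.92*g^5 + 9.984*g^4 - 3.408*g^3 + 18.096*g^2 + 0.624*g + 18.144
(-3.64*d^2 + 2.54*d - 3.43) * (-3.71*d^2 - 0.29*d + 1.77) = 13.5044*d^4 - 8.3678*d^3 + 5.5459*d^2 + 5.4905*d - 6.0711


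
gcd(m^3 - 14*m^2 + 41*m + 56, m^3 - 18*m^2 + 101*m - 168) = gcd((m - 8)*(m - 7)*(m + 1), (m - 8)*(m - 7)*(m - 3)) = m^2 - 15*m + 56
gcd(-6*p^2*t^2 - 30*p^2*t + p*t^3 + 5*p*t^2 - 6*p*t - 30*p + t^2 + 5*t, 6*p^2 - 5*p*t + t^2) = 1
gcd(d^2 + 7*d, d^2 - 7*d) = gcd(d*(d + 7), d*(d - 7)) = d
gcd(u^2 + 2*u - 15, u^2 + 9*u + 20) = u + 5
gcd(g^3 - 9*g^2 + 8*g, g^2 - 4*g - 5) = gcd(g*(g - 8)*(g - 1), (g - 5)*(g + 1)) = 1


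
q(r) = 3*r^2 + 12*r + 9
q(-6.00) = 45.00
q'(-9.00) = -42.00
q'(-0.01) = 11.94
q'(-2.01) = -0.06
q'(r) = 6*r + 12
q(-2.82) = -0.98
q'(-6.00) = -24.00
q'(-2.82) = -4.92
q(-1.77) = -2.84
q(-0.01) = 8.88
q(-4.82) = 20.86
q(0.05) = 9.61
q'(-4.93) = -17.58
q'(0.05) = 12.30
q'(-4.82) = -16.92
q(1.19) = 27.53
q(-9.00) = 144.00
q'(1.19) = 19.14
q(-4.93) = 22.75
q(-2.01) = -3.00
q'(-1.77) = 1.38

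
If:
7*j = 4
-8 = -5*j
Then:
No Solution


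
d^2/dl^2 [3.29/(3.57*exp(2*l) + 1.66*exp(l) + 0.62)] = (3.29*(7.14*exp(l) + 1.66)*(14.28*exp(l) + 3.32)*exp(l) - (46.9812*exp(l) + 5.4614)*(3.57*exp(2*l) + 1.66*exp(l) + 0.62))*exp(l)/(3.57*exp(2*l) + 1.66*exp(l) + 0.62)^3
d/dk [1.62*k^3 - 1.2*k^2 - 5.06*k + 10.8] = 4.86*k^2 - 2.4*k - 5.06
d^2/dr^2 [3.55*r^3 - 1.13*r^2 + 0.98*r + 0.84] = 21.3*r - 2.26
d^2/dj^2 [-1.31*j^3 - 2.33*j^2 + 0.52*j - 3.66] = -7.86*j - 4.66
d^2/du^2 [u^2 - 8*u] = 2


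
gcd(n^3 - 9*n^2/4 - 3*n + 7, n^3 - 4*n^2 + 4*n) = n^2 - 4*n + 4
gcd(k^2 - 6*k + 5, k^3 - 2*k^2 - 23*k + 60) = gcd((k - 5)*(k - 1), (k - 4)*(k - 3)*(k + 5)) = 1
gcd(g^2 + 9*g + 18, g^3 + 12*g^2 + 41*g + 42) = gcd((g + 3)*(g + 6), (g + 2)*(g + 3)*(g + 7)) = g + 3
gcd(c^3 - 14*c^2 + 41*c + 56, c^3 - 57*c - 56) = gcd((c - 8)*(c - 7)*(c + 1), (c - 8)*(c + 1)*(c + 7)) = c^2 - 7*c - 8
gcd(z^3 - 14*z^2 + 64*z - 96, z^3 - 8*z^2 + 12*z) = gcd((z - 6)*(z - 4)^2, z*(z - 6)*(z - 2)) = z - 6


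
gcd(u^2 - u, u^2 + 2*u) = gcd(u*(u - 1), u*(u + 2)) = u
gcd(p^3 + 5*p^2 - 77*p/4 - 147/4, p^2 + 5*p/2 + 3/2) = p + 3/2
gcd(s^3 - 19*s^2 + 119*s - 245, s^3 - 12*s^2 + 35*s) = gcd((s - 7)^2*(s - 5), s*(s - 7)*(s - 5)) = s^2 - 12*s + 35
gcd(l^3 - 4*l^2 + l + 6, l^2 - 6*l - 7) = l + 1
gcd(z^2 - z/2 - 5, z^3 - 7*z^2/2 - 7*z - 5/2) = 1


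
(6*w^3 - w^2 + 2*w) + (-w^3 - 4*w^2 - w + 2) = 5*w^3 - 5*w^2 + w + 2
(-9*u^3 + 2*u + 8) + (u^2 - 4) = -9*u^3 + u^2 + 2*u + 4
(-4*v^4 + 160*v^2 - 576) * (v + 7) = -4*v^5 - 28*v^4 + 160*v^3 + 1120*v^2 - 576*v - 4032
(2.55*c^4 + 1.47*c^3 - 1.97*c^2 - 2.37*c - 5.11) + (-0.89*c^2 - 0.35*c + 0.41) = 2.55*c^4 + 1.47*c^3 - 2.86*c^2 - 2.72*c - 4.7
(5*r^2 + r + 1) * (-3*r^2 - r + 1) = -15*r^4 - 8*r^3 + r^2 + 1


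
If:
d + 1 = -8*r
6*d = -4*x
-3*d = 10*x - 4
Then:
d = -1/3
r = -1/12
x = 1/2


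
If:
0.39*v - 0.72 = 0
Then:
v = 1.85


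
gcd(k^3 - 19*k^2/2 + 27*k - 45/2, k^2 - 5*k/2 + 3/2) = k - 3/2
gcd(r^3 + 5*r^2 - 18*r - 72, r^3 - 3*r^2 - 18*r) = r + 3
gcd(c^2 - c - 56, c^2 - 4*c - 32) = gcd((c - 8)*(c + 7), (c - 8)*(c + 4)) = c - 8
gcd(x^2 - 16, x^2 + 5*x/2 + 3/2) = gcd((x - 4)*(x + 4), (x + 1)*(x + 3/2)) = 1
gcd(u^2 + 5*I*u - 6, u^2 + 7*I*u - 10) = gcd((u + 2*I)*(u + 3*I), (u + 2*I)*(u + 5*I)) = u + 2*I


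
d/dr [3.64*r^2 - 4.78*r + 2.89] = 7.28*r - 4.78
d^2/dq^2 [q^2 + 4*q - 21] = 2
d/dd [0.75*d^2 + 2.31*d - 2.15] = 1.5*d + 2.31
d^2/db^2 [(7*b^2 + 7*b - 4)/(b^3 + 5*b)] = 2*(7*b^6 + 21*b^5 - 129*b^4 - 35*b^3 - 60*b^2 - 100)/(b^3*(b^6 + 15*b^4 + 75*b^2 + 125))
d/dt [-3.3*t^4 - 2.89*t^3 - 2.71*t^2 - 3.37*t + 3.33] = -13.2*t^3 - 8.67*t^2 - 5.42*t - 3.37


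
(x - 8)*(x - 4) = x^2 - 12*x + 32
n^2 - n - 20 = (n - 5)*(n + 4)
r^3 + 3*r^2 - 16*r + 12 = (r - 2)*(r - 1)*(r + 6)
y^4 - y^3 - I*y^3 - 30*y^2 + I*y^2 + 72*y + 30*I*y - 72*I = (y - 4)*(y - 3)*(y + 6)*(y - I)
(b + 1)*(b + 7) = b^2 + 8*b + 7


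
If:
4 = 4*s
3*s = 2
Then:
No Solution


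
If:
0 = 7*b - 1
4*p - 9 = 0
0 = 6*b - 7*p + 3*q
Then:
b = 1/7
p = 9/4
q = 139/28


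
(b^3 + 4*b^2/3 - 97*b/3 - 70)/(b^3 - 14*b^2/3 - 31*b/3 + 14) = (b + 5)/(b - 1)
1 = 1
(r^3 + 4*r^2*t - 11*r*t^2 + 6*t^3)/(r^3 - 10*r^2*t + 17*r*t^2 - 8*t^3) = (r + 6*t)/(r - 8*t)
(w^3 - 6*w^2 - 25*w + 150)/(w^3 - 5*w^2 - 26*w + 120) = (w - 5)/(w - 4)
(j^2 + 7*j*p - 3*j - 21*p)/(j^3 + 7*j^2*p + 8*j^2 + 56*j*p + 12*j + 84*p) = (j - 3)/(j^2 + 8*j + 12)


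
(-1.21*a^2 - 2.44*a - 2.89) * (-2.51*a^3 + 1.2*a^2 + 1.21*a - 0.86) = 3.0371*a^5 + 4.6724*a^4 + 2.8618*a^3 - 5.3798*a^2 - 1.3985*a + 2.4854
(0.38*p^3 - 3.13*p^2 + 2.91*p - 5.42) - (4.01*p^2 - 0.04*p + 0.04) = 0.38*p^3 - 7.14*p^2 + 2.95*p - 5.46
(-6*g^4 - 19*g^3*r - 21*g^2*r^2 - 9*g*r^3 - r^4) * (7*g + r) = -42*g^5 - 139*g^4*r - 166*g^3*r^2 - 84*g^2*r^3 - 16*g*r^4 - r^5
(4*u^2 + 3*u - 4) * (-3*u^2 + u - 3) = -12*u^4 - 5*u^3 + 3*u^2 - 13*u + 12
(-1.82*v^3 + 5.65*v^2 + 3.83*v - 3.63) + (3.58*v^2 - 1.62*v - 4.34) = -1.82*v^3 + 9.23*v^2 + 2.21*v - 7.97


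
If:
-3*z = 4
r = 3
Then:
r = 3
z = -4/3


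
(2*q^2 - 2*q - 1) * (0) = 0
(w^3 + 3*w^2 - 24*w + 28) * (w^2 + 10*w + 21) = w^5 + 13*w^4 + 27*w^3 - 149*w^2 - 224*w + 588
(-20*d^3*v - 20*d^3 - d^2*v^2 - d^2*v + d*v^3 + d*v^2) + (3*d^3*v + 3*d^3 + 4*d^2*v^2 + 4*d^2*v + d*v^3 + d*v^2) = -17*d^3*v - 17*d^3 + 3*d^2*v^2 + 3*d^2*v + 2*d*v^3 + 2*d*v^2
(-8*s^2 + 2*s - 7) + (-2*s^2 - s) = -10*s^2 + s - 7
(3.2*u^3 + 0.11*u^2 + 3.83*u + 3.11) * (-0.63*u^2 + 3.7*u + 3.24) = -2.016*u^5 + 11.7707*u^4 + 8.3621*u^3 + 12.5681*u^2 + 23.9162*u + 10.0764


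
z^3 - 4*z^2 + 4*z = z*(z - 2)^2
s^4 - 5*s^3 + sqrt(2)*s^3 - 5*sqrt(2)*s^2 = s^2*(s - 5)*(s + sqrt(2))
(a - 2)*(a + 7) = a^2 + 5*a - 14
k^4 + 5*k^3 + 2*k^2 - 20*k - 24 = (k - 2)*(k + 2)^2*(k + 3)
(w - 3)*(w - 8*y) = w^2 - 8*w*y - 3*w + 24*y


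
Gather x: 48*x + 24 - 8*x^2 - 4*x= -8*x^2 + 44*x + 24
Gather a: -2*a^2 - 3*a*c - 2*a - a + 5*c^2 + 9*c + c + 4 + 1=-2*a^2 + a*(-3*c - 3) + 5*c^2 + 10*c + 5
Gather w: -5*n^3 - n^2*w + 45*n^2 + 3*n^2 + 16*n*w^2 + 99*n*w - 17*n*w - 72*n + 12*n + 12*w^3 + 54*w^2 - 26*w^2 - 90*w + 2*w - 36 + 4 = -5*n^3 + 48*n^2 - 60*n + 12*w^3 + w^2*(16*n + 28) + w*(-n^2 + 82*n - 88) - 32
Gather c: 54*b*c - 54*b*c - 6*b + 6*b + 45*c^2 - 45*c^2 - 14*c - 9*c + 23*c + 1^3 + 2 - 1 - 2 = 0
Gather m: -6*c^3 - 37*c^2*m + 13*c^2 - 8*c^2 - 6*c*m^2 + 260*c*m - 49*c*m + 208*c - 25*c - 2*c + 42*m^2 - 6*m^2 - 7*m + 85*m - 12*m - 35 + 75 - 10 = -6*c^3 + 5*c^2 + 181*c + m^2*(36 - 6*c) + m*(-37*c^2 + 211*c + 66) + 30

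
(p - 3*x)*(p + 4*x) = p^2 + p*x - 12*x^2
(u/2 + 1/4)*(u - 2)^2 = u^3/2 - 7*u^2/4 + u + 1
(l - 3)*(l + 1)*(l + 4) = l^3 + 2*l^2 - 11*l - 12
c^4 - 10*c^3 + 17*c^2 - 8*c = c*(c - 8)*(c - 1)^2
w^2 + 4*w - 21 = (w - 3)*(w + 7)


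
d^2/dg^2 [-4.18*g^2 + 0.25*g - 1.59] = -8.36000000000000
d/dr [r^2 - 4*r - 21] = 2*r - 4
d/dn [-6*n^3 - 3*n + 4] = -18*n^2 - 3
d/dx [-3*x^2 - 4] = -6*x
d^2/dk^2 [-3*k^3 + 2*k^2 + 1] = 4 - 18*k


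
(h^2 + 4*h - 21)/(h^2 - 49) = (h - 3)/(h - 7)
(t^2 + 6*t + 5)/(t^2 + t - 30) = (t^2 + 6*t + 5)/(t^2 + t - 30)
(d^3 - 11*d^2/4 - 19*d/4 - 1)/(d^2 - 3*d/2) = (4*d^3 - 11*d^2 - 19*d - 4)/(2*d*(2*d - 3))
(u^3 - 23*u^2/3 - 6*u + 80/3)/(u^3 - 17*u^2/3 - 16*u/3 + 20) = (u - 8)/(u - 6)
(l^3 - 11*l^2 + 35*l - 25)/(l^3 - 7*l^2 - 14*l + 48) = (l^3 - 11*l^2 + 35*l - 25)/(l^3 - 7*l^2 - 14*l + 48)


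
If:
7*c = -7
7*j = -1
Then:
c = -1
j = -1/7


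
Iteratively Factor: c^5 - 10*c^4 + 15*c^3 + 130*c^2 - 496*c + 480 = (c - 5)*(c^4 - 5*c^3 - 10*c^2 + 80*c - 96) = (c - 5)*(c - 4)*(c^3 - c^2 - 14*c + 24) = (c - 5)*(c - 4)*(c + 4)*(c^2 - 5*c + 6) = (c - 5)*(c - 4)*(c - 2)*(c + 4)*(c - 3)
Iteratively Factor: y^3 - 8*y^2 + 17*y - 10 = (y - 2)*(y^2 - 6*y + 5) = (y - 5)*(y - 2)*(y - 1)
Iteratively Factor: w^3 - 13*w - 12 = (w - 4)*(w^2 + 4*w + 3) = (w - 4)*(w + 1)*(w + 3)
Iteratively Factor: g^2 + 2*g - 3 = (g - 1)*(g + 3)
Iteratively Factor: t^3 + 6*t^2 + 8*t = (t + 4)*(t^2 + 2*t) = (t + 2)*(t + 4)*(t)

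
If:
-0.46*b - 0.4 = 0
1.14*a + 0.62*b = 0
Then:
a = 0.47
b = -0.87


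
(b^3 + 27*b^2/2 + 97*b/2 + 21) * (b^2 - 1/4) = b^5 + 27*b^4/2 + 193*b^3/4 + 141*b^2/8 - 97*b/8 - 21/4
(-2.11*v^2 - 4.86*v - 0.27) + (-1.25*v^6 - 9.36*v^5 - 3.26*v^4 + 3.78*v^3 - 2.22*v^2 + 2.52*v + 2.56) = -1.25*v^6 - 9.36*v^5 - 3.26*v^4 + 3.78*v^3 - 4.33*v^2 - 2.34*v + 2.29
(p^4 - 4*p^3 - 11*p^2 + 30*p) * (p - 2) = p^5 - 6*p^4 - 3*p^3 + 52*p^2 - 60*p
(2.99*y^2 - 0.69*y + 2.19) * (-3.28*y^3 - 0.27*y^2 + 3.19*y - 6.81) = -9.8072*y^5 + 1.4559*y^4 + 2.5412*y^3 - 23.1543*y^2 + 11.685*y - 14.9139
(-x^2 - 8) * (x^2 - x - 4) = -x^4 + x^3 - 4*x^2 + 8*x + 32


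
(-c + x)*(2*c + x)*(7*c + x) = -14*c^3 + 5*c^2*x + 8*c*x^2 + x^3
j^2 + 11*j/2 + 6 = (j + 3/2)*(j + 4)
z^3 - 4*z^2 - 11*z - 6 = (z - 6)*(z + 1)^2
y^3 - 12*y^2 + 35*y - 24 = (y - 8)*(y - 3)*(y - 1)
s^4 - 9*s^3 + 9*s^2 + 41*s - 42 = (s - 7)*(s - 3)*(s - 1)*(s + 2)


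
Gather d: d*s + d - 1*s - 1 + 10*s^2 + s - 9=d*(s + 1) + 10*s^2 - 10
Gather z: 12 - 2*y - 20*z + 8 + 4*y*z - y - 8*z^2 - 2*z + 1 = -3*y - 8*z^2 + z*(4*y - 22) + 21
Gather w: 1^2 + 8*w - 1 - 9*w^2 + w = -9*w^2 + 9*w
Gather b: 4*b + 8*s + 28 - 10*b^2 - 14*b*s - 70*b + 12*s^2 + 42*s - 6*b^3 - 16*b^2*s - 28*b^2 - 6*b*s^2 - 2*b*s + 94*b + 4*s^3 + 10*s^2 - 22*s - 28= -6*b^3 + b^2*(-16*s - 38) + b*(-6*s^2 - 16*s + 28) + 4*s^3 + 22*s^2 + 28*s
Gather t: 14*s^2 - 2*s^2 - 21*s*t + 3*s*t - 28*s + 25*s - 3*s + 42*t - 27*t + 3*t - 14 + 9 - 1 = 12*s^2 - 6*s + t*(18 - 18*s) - 6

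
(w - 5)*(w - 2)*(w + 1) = w^3 - 6*w^2 + 3*w + 10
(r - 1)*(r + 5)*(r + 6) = r^3 + 10*r^2 + 19*r - 30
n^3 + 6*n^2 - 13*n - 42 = (n - 3)*(n + 2)*(n + 7)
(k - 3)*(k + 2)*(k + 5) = k^3 + 4*k^2 - 11*k - 30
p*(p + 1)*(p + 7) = p^3 + 8*p^2 + 7*p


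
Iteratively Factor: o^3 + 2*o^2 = (o)*(o^2 + 2*o) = o*(o + 2)*(o)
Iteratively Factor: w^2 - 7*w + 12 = (w - 4)*(w - 3)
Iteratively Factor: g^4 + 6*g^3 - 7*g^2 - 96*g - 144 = (g - 4)*(g^3 + 10*g^2 + 33*g + 36) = (g - 4)*(g + 3)*(g^2 + 7*g + 12) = (g - 4)*(g + 3)^2*(g + 4)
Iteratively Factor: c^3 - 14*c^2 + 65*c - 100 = (c - 4)*(c^2 - 10*c + 25) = (c - 5)*(c - 4)*(c - 5)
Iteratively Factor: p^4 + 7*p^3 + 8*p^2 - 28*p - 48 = (p + 4)*(p^3 + 3*p^2 - 4*p - 12) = (p + 2)*(p + 4)*(p^2 + p - 6) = (p - 2)*(p + 2)*(p + 4)*(p + 3)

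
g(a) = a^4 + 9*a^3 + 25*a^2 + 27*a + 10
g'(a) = 4*a^3 + 27*a^2 + 50*a + 27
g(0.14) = 14.30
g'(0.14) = 34.54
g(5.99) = 4290.41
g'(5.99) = 2154.95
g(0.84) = 56.15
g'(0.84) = 90.42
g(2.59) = 449.00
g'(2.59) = 407.11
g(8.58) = 13186.10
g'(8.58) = 4970.16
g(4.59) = 1974.82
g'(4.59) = 1212.15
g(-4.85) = -6.34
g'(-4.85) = -36.73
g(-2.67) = -4.35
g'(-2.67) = 9.84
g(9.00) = 15400.00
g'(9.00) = 5580.00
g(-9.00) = 1792.00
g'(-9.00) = -1152.00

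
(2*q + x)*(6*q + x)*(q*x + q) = 12*q^3*x + 12*q^3 + 8*q^2*x^2 + 8*q^2*x + q*x^3 + q*x^2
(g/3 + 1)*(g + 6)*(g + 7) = g^3/3 + 16*g^2/3 + 27*g + 42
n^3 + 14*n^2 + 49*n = n*(n + 7)^2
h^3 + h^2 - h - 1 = (h - 1)*(h + 1)^2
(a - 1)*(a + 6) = a^2 + 5*a - 6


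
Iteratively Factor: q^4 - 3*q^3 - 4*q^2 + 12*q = (q + 2)*(q^3 - 5*q^2 + 6*q) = q*(q + 2)*(q^2 - 5*q + 6) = q*(q - 3)*(q + 2)*(q - 2)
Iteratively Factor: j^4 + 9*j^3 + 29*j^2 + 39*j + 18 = (j + 3)*(j^3 + 6*j^2 + 11*j + 6) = (j + 3)^2*(j^2 + 3*j + 2) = (j + 1)*(j + 3)^2*(j + 2)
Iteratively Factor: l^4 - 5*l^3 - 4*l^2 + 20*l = (l - 5)*(l^3 - 4*l) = (l - 5)*(l + 2)*(l^2 - 2*l) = l*(l - 5)*(l + 2)*(l - 2)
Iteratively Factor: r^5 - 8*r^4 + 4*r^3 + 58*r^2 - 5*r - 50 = (r - 1)*(r^4 - 7*r^3 - 3*r^2 + 55*r + 50) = (r - 1)*(r + 1)*(r^3 - 8*r^2 + 5*r + 50) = (r - 5)*(r - 1)*(r + 1)*(r^2 - 3*r - 10) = (r - 5)^2*(r - 1)*(r + 1)*(r + 2)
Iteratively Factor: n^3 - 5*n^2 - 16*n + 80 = (n - 5)*(n^2 - 16) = (n - 5)*(n - 4)*(n + 4)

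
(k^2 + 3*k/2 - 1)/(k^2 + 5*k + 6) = (k - 1/2)/(k + 3)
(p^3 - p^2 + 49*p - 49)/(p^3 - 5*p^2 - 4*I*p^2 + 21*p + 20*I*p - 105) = (p^2 + p*(-1 + 7*I) - 7*I)/(p^2 + p*(-5 + 3*I) - 15*I)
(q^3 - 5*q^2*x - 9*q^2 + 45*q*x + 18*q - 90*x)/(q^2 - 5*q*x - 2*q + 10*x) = (q^2 - 9*q + 18)/(q - 2)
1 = 1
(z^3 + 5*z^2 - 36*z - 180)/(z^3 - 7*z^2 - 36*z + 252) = (z + 5)/(z - 7)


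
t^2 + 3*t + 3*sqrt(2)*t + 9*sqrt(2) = (t + 3)*(t + 3*sqrt(2))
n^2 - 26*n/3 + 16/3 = (n - 8)*(n - 2/3)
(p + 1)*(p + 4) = p^2 + 5*p + 4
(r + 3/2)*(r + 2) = r^2 + 7*r/2 + 3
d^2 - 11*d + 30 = (d - 6)*(d - 5)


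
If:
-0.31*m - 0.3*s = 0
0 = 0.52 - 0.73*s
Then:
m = -0.69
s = 0.71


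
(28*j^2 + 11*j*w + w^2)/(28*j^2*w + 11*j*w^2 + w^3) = 1/w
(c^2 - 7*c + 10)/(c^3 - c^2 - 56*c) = (-c^2 + 7*c - 10)/(c*(-c^2 + c + 56))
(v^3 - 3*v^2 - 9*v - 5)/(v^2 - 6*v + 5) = (v^2 + 2*v + 1)/(v - 1)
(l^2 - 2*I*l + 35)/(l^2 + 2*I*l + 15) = (l - 7*I)/(l - 3*I)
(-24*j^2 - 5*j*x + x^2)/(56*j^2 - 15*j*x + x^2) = (3*j + x)/(-7*j + x)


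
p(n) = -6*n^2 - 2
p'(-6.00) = 72.00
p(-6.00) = -218.00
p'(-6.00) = 72.00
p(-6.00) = -218.00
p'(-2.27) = 27.24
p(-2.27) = -32.92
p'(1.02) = -12.24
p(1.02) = -8.24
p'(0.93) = -11.16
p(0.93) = -7.19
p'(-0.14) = 1.68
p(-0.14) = -2.12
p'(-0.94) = 11.28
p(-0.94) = -7.30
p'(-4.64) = 55.68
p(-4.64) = -131.18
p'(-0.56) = 6.72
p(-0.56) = -3.88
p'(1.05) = -12.60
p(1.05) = -8.62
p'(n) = -12*n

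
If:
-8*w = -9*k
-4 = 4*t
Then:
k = 8*w/9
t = -1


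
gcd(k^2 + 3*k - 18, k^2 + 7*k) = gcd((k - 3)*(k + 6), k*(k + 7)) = 1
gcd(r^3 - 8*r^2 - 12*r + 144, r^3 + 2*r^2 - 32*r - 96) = r^2 - 2*r - 24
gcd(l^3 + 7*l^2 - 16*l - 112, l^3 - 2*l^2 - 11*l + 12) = l - 4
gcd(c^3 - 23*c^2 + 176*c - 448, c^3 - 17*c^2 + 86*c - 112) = c^2 - 15*c + 56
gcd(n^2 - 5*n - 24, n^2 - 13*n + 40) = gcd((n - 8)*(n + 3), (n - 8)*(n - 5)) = n - 8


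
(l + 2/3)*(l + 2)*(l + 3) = l^3 + 17*l^2/3 + 28*l/3 + 4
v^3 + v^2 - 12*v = v*(v - 3)*(v + 4)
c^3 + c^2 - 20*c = c*(c - 4)*(c + 5)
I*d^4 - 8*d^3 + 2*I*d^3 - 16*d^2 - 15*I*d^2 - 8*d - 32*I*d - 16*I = (d + 1)*(d + 4*I)^2*(I*d + I)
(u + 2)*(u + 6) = u^2 + 8*u + 12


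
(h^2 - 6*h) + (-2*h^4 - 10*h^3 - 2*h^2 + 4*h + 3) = -2*h^4 - 10*h^3 - h^2 - 2*h + 3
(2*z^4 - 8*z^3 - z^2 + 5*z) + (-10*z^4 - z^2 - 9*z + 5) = -8*z^4 - 8*z^3 - 2*z^2 - 4*z + 5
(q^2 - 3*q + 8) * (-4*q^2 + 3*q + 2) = -4*q^4 + 15*q^3 - 39*q^2 + 18*q + 16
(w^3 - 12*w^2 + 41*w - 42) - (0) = w^3 - 12*w^2 + 41*w - 42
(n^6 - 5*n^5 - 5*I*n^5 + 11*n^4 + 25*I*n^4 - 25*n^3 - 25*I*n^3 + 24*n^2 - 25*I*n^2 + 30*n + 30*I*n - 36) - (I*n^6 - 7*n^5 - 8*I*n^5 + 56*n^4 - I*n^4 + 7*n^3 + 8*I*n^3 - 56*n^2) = n^6 - I*n^6 + 2*n^5 + 3*I*n^5 - 45*n^4 + 26*I*n^4 - 32*n^3 - 33*I*n^3 + 80*n^2 - 25*I*n^2 + 30*n + 30*I*n - 36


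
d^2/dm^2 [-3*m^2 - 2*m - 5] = -6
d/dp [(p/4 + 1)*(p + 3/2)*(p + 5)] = 3*p^2/4 + 21*p/4 + 67/8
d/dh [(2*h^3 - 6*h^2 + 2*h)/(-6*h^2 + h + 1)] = 2*(-6*h^4 + 2*h^3 + 6*h^2 - 6*h + 1)/(36*h^4 - 12*h^3 - 11*h^2 + 2*h + 1)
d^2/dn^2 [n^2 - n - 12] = 2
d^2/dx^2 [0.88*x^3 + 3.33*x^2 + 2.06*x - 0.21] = 5.28*x + 6.66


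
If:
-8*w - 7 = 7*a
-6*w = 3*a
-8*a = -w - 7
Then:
No Solution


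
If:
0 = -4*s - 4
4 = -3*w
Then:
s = -1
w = -4/3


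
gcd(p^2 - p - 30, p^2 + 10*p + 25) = p + 5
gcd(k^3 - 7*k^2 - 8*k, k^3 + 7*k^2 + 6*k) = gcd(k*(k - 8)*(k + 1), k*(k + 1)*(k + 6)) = k^2 + k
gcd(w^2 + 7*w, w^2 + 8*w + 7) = w + 7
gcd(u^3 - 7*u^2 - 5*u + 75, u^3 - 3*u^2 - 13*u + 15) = u^2 - 2*u - 15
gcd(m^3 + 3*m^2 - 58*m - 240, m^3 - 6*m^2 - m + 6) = 1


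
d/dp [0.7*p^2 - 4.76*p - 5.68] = 1.4*p - 4.76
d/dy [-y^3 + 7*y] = 7 - 3*y^2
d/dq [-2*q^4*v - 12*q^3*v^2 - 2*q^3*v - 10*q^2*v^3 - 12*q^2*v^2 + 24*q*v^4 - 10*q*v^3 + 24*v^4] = 2*v*(-4*q^3 - 18*q^2*v - 3*q^2 - 10*q*v^2 - 12*q*v + 12*v^3 - 5*v^2)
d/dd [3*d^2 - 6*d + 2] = 6*d - 6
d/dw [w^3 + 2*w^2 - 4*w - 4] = 3*w^2 + 4*w - 4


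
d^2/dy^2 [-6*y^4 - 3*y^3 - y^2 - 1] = -72*y^2 - 18*y - 2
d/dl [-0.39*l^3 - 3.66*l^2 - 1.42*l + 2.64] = -1.17*l^2 - 7.32*l - 1.42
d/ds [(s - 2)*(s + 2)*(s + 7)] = 3*s^2 + 14*s - 4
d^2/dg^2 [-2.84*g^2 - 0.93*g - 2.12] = -5.68000000000000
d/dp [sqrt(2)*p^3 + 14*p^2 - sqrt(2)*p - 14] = 3*sqrt(2)*p^2 + 28*p - sqrt(2)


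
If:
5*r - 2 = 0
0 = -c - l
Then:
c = -l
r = 2/5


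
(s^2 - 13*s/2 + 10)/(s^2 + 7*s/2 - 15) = (s - 4)/(s + 6)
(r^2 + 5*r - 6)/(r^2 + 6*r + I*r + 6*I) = (r - 1)/(r + I)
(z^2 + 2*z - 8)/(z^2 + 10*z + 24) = (z - 2)/(z + 6)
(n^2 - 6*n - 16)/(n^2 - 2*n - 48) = (n + 2)/(n + 6)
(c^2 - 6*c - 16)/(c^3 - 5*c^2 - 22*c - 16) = 1/(c + 1)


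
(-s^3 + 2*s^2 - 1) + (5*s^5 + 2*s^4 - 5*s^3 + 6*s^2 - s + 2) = 5*s^5 + 2*s^4 - 6*s^3 + 8*s^2 - s + 1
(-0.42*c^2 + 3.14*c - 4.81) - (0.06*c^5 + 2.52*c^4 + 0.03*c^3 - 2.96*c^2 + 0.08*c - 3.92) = -0.06*c^5 - 2.52*c^4 - 0.03*c^3 + 2.54*c^2 + 3.06*c - 0.89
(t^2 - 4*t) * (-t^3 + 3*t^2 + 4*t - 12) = -t^5 + 7*t^4 - 8*t^3 - 28*t^2 + 48*t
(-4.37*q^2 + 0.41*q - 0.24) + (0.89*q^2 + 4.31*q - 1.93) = -3.48*q^2 + 4.72*q - 2.17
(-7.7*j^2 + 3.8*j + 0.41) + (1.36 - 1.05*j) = -7.7*j^2 + 2.75*j + 1.77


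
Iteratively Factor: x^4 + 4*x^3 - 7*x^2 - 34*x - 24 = (x + 2)*(x^3 + 2*x^2 - 11*x - 12) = (x - 3)*(x + 2)*(x^2 + 5*x + 4) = (x - 3)*(x + 2)*(x + 4)*(x + 1)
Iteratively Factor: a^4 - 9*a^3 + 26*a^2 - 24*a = (a - 3)*(a^3 - 6*a^2 + 8*a) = (a - 3)*(a - 2)*(a^2 - 4*a) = a*(a - 3)*(a - 2)*(a - 4)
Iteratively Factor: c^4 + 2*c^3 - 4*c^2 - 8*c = (c)*(c^3 + 2*c^2 - 4*c - 8) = c*(c - 2)*(c^2 + 4*c + 4) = c*(c - 2)*(c + 2)*(c + 2)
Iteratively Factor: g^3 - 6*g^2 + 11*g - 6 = (g - 2)*(g^2 - 4*g + 3) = (g - 2)*(g - 1)*(g - 3)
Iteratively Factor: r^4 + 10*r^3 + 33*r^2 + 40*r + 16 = (r + 4)*(r^3 + 6*r^2 + 9*r + 4) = (r + 4)^2*(r^2 + 2*r + 1) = (r + 1)*(r + 4)^2*(r + 1)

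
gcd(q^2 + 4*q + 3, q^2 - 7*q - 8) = q + 1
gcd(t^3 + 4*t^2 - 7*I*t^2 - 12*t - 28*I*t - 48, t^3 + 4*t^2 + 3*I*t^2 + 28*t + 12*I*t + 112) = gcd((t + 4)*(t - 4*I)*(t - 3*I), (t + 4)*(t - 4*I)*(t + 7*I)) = t^2 + t*(4 - 4*I) - 16*I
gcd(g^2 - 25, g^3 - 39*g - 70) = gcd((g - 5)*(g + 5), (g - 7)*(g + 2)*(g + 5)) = g + 5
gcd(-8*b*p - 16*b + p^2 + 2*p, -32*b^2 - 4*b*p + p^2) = -8*b + p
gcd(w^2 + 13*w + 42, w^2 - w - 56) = w + 7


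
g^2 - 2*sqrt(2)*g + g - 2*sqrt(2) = (g + 1)*(g - 2*sqrt(2))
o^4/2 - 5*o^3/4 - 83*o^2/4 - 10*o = o*(o/2 + 1/4)*(o - 8)*(o + 5)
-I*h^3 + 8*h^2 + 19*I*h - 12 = (h + 3*I)*(h + 4*I)*(-I*h + 1)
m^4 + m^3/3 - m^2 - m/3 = m*(m - 1)*(m + 1/3)*(m + 1)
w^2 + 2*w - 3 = (w - 1)*(w + 3)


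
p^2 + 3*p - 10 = (p - 2)*(p + 5)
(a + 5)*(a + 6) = a^2 + 11*a + 30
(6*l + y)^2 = 36*l^2 + 12*l*y + y^2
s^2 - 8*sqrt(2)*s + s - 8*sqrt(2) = (s + 1)*(s - 8*sqrt(2))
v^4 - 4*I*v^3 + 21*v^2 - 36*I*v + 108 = (v - 6*I)*(v - 3*I)*(v + 2*I)*(v + 3*I)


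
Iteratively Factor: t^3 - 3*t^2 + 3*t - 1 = (t - 1)*(t^2 - 2*t + 1) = (t - 1)^2*(t - 1)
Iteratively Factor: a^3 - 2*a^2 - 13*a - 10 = (a + 2)*(a^2 - 4*a - 5) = (a + 1)*(a + 2)*(a - 5)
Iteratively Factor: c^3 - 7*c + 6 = (c - 1)*(c^2 + c - 6) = (c - 1)*(c + 3)*(c - 2)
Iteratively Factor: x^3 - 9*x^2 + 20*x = (x - 4)*(x^2 - 5*x) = x*(x - 4)*(x - 5)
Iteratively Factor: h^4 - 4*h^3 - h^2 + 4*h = (h + 1)*(h^3 - 5*h^2 + 4*h) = h*(h + 1)*(h^2 - 5*h + 4) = h*(h - 4)*(h + 1)*(h - 1)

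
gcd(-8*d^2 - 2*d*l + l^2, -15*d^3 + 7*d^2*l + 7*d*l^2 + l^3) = 1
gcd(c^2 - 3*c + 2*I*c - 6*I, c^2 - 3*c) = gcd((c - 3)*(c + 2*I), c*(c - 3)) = c - 3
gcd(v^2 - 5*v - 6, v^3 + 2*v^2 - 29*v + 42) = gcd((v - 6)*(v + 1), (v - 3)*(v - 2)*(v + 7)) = 1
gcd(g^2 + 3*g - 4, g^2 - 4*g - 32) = g + 4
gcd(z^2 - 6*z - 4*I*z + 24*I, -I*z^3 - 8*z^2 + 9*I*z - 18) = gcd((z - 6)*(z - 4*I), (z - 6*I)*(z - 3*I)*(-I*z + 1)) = 1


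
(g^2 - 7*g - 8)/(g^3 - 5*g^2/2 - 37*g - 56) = 2*(g + 1)/(2*g^2 + 11*g + 14)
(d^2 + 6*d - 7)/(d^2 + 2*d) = (d^2 + 6*d - 7)/(d*(d + 2))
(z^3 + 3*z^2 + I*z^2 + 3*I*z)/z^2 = z + 3 + I + 3*I/z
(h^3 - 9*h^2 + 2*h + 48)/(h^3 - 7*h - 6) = (h - 8)/(h + 1)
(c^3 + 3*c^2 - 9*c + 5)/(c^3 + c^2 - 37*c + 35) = (c^2 + 4*c - 5)/(c^2 + 2*c - 35)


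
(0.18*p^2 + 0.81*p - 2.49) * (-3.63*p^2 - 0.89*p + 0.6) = -0.6534*p^4 - 3.1005*p^3 + 8.4258*p^2 + 2.7021*p - 1.494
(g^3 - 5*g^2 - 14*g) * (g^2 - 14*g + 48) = g^5 - 19*g^4 + 104*g^3 - 44*g^2 - 672*g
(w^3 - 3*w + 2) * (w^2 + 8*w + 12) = w^5 + 8*w^4 + 9*w^3 - 22*w^2 - 20*w + 24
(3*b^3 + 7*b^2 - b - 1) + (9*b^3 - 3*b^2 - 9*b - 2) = 12*b^3 + 4*b^2 - 10*b - 3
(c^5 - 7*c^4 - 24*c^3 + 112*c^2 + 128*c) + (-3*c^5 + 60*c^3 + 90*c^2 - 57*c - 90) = -2*c^5 - 7*c^4 + 36*c^3 + 202*c^2 + 71*c - 90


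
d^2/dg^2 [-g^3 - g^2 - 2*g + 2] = -6*g - 2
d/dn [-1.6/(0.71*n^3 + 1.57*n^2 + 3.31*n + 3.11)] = (3.408*n^2 + 5.024*n + 5.296)/(0.71*n^3 + 1.57*n^2 + 3.31*n + 3.11)^2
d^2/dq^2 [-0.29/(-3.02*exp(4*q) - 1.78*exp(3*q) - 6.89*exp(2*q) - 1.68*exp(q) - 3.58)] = (0.29*(12.08*exp(3*q) + 5.34*exp(2*q) + 13.78*exp(q) + 1.68)*(24.16*exp(3*q) + 10.68*exp(2*q) + 27.56*exp(q) + 3.36)*exp(q) - (14.0128*exp(3*q) + 4.6458*exp(2*q) + 7.9924*exp(q) + 0.4872)*(3.02*exp(4*q) + 1.78*exp(3*q) + 6.89*exp(2*q) + 1.68*exp(q) + 3.58))*exp(q)/(3.02*exp(4*q) + 1.78*exp(3*q) + 6.89*exp(2*q) + 1.68*exp(q) + 3.58)^3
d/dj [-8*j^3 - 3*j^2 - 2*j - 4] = -24*j^2 - 6*j - 2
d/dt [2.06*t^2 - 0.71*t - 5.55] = 4.12*t - 0.71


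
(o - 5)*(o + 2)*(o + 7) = o^3 + 4*o^2 - 31*o - 70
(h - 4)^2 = h^2 - 8*h + 16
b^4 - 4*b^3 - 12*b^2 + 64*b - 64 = (b - 4)*(b - 2)^2*(b + 4)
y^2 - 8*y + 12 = (y - 6)*(y - 2)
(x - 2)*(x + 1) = x^2 - x - 2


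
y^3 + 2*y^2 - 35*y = y*(y - 5)*(y + 7)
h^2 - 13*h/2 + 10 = (h - 4)*(h - 5/2)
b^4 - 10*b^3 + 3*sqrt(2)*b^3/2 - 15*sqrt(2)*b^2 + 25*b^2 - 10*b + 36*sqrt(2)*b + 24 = (b - 6)*(b - 4)*(b + sqrt(2)/2)*(b + sqrt(2))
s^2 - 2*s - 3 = (s - 3)*(s + 1)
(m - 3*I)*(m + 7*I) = m^2 + 4*I*m + 21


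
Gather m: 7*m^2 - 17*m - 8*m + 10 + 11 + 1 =7*m^2 - 25*m + 22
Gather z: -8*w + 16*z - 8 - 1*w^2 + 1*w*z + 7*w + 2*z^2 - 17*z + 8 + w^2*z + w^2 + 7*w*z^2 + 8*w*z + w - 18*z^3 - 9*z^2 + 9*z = -18*z^3 + z^2*(7*w - 7) + z*(w^2 + 9*w + 8)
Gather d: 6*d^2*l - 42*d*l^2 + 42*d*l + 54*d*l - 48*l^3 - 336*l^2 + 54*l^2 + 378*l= 6*d^2*l + d*(-42*l^2 + 96*l) - 48*l^3 - 282*l^2 + 378*l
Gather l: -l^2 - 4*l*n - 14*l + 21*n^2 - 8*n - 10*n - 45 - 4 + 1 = -l^2 + l*(-4*n - 14) + 21*n^2 - 18*n - 48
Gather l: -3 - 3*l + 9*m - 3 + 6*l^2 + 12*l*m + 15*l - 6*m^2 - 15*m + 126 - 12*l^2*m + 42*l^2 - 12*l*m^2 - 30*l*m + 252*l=l^2*(48 - 12*m) + l*(-12*m^2 - 18*m + 264) - 6*m^2 - 6*m + 120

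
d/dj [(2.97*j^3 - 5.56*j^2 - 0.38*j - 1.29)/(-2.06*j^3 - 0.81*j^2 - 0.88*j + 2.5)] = (-13.8593*j^4 - 6.7928*j^3 + 18.8878*j^2 - 29.8898*j - 2.0852)/(4.2436*j^6 + 3.3372*j^5 + 4.2817*j^4 - 8.8744*j^3 - 3.2756*j^2 - 4.4*j + 6.25)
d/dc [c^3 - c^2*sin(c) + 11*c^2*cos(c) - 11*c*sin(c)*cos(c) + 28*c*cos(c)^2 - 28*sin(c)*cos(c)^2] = -11*c^2*sin(c) - c^2*cos(c) + 3*c^2 - 2*c*sin(c) - 28*c*sin(2*c) + 22*c*cos(c) - 11*c*cos(2*c) - 11*sin(2*c)/2 - 7*cos(c) + 14*cos(2*c) - 21*cos(3*c) + 14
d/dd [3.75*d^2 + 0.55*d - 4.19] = 7.5*d + 0.55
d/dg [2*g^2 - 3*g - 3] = 4*g - 3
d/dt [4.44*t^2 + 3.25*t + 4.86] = 8.88*t + 3.25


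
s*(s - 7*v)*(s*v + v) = s^3*v - 7*s^2*v^2 + s^2*v - 7*s*v^2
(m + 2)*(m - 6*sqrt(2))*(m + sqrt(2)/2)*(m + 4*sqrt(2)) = m^4 - 3*sqrt(2)*m^3/2 + 2*m^3 - 50*m^2 - 3*sqrt(2)*m^2 - 100*m - 24*sqrt(2)*m - 48*sqrt(2)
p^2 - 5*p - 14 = (p - 7)*(p + 2)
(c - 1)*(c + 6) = c^2 + 5*c - 6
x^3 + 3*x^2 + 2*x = x*(x + 1)*(x + 2)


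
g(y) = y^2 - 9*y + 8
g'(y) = 2*y - 9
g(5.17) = -11.80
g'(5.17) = 1.34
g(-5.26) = 83.01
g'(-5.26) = -19.52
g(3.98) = -11.98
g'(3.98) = -1.04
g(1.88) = -5.39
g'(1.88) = -5.24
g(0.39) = 4.64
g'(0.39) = -8.22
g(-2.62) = 38.44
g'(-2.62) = -14.24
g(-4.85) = 75.17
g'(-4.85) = -18.70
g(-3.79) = 56.47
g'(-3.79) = -16.58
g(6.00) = -10.00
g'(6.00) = 3.00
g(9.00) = 8.00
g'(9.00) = 9.00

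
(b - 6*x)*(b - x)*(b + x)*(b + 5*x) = b^4 - b^3*x - 31*b^2*x^2 + b*x^3 + 30*x^4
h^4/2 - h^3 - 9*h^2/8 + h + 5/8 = (h/2 + 1/2)*(h - 5/2)*(h - 1)*(h + 1/2)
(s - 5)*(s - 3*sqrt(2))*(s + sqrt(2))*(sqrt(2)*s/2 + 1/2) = sqrt(2)*s^4/2 - 5*sqrt(2)*s^3/2 - 3*s^3/2 - 4*sqrt(2)*s^2 + 15*s^2/2 - 3*s + 20*sqrt(2)*s + 15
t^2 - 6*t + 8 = (t - 4)*(t - 2)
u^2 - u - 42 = (u - 7)*(u + 6)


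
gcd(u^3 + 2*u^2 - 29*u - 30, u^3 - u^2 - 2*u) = u + 1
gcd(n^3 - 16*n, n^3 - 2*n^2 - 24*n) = n^2 + 4*n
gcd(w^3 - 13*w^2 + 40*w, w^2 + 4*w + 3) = 1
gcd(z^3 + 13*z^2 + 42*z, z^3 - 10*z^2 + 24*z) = z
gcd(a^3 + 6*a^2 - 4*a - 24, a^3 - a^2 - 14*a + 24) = a - 2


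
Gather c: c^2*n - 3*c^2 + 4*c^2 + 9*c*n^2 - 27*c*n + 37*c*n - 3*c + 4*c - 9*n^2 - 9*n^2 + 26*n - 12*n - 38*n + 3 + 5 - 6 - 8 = c^2*(n + 1) + c*(9*n^2 + 10*n + 1) - 18*n^2 - 24*n - 6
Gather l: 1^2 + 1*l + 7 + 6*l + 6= 7*l + 14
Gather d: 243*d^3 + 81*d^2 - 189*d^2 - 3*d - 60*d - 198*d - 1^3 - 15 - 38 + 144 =243*d^3 - 108*d^2 - 261*d + 90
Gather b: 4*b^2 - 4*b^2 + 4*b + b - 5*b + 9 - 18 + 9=0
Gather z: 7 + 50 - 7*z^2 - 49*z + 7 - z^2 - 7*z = -8*z^2 - 56*z + 64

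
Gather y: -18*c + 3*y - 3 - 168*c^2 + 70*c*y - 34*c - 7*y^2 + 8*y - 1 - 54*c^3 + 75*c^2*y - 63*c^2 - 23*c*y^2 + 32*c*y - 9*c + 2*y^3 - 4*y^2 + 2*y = -54*c^3 - 231*c^2 - 61*c + 2*y^3 + y^2*(-23*c - 11) + y*(75*c^2 + 102*c + 13) - 4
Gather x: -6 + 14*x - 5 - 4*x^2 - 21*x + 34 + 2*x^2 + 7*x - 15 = 8 - 2*x^2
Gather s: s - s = 0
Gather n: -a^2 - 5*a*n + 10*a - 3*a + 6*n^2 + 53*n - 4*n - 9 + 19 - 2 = -a^2 + 7*a + 6*n^2 + n*(49 - 5*a) + 8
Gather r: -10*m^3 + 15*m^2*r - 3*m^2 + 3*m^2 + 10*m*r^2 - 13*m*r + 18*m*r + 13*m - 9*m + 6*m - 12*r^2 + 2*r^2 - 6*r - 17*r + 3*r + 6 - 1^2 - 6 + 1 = -10*m^3 + 10*m + r^2*(10*m - 10) + r*(15*m^2 + 5*m - 20)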